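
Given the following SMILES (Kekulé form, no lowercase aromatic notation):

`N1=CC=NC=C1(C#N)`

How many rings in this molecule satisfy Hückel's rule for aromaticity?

The SMILES encodes a six-membered ring with nitrogens at positions 1 and 4 and three alternating double bonds.
The 6-membered ring with two nitrogens (1,4) is planar and fully conjugated; 3 ring double bonds give 6 π electrons. Since 6 = 4n+2 (n=1), it is aromatic (pyrazine).

1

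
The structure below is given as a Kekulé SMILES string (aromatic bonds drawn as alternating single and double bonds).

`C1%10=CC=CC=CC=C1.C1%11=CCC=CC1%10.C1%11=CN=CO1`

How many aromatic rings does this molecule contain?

1

The SMILES encodes an eight-membered carbon ring with four alternating C=C double bonds; a six-membered carbon ring with two isolated C=C double bonds and two sp³ carbons; a five-membered ring with an oxygen at position 1 and a nitrogen at position 3 (in a C=N bond), with two double bonds.
The 8-membered ring has only sp² ring atoms; a planar conformation would have a fully conjugated π system of 8 electrons. But 8 = 4(2), which is 4n not 4n+2, so it is not aromatic (cyclooctatetraene) — cyclooctatetraene distorts into a non-planar tub to avoid antiaromaticity.
The 6-membered ring has two sp³ carbons, so it is not fully conjugated — not aromatic (1,4-cyclohexadiene).
The 5-membered ring with one oxygen and one =N– is fully conjugated (every ring atom contributes a p orbital); 2 ring double bonds (4 π electrons) plus a heteroatom lone pair (2) give 6 π electrons. That satisfies 4n+2 with n=1, so it is aromatic (oxazole).
1 of the 3 rings is aromatic. Total: 1.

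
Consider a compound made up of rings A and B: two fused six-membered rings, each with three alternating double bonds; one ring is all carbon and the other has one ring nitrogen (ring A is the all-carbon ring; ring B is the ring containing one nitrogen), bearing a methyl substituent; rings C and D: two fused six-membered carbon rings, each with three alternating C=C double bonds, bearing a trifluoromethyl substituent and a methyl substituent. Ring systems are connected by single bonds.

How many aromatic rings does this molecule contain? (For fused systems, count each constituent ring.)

Rings A and B form a fused bicyclic system (with one nitrogen) with 10 sp² atoms and 10 π electrons from ring double bonds. 10 = 4(2)+2, so the system is aromatic and both rings count as aromatic (quinoline).
Rings C and D form a fused bicyclic system with 10 sp² atoms and 10 π electrons from ring double bonds. 10 = 4(2)+2, so the system is aromatic and both rings count as aromatic (naphthalene).
Aromatic: A, B, C, D. Total: 4.

4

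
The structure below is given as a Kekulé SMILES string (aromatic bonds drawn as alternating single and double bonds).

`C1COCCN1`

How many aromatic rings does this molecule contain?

0

The SMILES encodes a six-membered saturated ring with an oxygen and an N–H nitrogen at positions 1 and 4.
The 6-membered ring with one oxygen and one N–H (1,4) has only sp³ atoms, so it is not fully conjugated — not aromatic (morpholine).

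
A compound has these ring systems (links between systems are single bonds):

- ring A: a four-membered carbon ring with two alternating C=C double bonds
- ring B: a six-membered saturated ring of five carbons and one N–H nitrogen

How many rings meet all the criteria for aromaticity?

Ring A has only sp² ring atoms; a planar conformation would have a fully conjugated π system of 4 electrons. But 4 = 4(1), which is 4n not 4n+2, so ring A is not aromatic (cyclobutadiene) — cyclobutadiene is antiaromatic and distorts to a rectangle.
Ring B has only sp³ atoms, so it is not fully conjugated — not aromatic (piperidine).
No ring is aromatic. Total: 0.

0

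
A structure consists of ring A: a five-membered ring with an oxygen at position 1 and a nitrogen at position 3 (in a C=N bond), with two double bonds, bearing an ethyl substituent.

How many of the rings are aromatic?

1

Ring A has a continuous p-orbital overlap around the ring; 2 ring double bonds (4 π electrons) plus a heteroatom lone pair (2) give 6 π electrons. 6 = 4(1)+2, so ring A is aromatic (oxazole).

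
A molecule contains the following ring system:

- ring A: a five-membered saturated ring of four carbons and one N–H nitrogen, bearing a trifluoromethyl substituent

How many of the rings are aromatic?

Ring A has only sp³ atoms, so it is not fully conjugated — not aromatic (pyrrolidine).

0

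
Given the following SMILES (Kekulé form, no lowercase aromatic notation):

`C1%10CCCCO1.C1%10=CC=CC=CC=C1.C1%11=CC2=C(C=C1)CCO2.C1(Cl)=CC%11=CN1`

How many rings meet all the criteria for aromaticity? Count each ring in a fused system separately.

2

The SMILES encodes a six-membered saturated ring of five carbons and one oxygen; an eight-membered carbon ring with four alternating C=C double bonds; a six-membered carbon ring with three alternating C=C double bonds, fused to a five-membered ring containing one oxygen and two sp³ carbons; a five-membered ring of four carbons and one nitrogen bearing a hydrogen, with two C=C double bonds.
The 6-membered ring with one oxygen has only sp³ atoms, so it is not fully conjugated — not aromatic (tetrahydropyran).
The 8-membered ring has only sp² ring atoms; a planar conformation would have a fully conjugated π system of 8 electrons. But 8 = 4(2), which is 4n not 4n+2, so it is not aromatic (cyclooctatetraene) — cyclooctatetraene distorts into a non-planar tub to avoid antiaromaticity.
The 6-membered ring has a continuous p-orbital overlap around the ring; 3 ring double bonds give 6 π electrons. That satisfies 4n+2 with n=1, so it is aromatic (benzene ring).
The 5-membered ring with one oxygen has two sp³ carbons, so it is not fully conjugated — not aromatic (oxolane ring).
The 5-membered ring with one N–H is planar and fully conjugated; 2 ring double bonds (4 π electrons) plus a heteroatom lone pair (2) give 6 π electrons. That satisfies 4n+2 with n=1, so it is aromatic (pyrrole).
2 of the 5 rings are aromatic. Total: 2.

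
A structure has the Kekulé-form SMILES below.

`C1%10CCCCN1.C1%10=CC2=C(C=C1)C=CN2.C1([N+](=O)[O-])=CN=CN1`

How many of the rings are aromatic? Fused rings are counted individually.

3

The SMILES encodes a six-membered saturated ring of five carbons and one N–H nitrogen; a six-membered carbon ring with three alternating C=C double bonds, fused to a five-membered ring containing one N–H nitrogen and two C=C double bonds; a five-membered ring with nitrogens at positions 1 and 3 (one bearing H, one in a C=N bond) and two double bonds.
The 6-membered ring with one N–H has only sp³ atoms, so it is not fully conjugated — not aromatic (piperidine).
The fused 6/5-membered bicyclic (with one N–H) is a single π system with 9 sp² atoms and 10 π electrons from ring double bonds plus a heteroatom lone pair. 10 = 4(2)+2, so the system is aromatic and both rings count as aromatic (indole).
The 5-membered ring with two nitrogens (one N–H, one =N–) is fully conjugated (every ring atom contributes a p orbital); 2 ring double bonds (4 π electrons) plus a heteroatom lone pair (2) give 6 π electrons. That satisfies 4n+2 with n=1, so it is aromatic (imidazole).
3 of the 4 rings are aromatic. Total: 3.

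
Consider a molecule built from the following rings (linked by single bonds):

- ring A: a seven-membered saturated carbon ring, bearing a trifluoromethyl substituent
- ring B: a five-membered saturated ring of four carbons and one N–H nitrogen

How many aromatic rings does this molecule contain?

Ring A has only sp³ atoms, so it is not fully conjugated — not aromatic (cycloheptane).
Ring B has only sp³ atoms, so it is not fully conjugated — not aromatic (pyrrolidine).
No ring is aromatic. Total: 0.

0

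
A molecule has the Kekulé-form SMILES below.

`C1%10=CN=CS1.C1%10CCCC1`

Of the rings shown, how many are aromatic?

1

The SMILES encodes a five-membered ring with a sulfur at position 1 and a nitrogen at position 3 (in a C=N bond), with two double bonds; a five-membered saturated carbon ring.
The 5-membered ring with one sulfur and one =N– is planar and fully conjugated; 2 ring double bonds (4 π electrons) plus a heteroatom lone pair (2) give 6 π electrons. Since 6 = 4n+2 (n=1), it is aromatic (thiazole).
The 5-membered ring has only sp³ atoms, so it is not fully conjugated — not aromatic (cyclopentane).
1 of the 2 rings is aromatic. Total: 1.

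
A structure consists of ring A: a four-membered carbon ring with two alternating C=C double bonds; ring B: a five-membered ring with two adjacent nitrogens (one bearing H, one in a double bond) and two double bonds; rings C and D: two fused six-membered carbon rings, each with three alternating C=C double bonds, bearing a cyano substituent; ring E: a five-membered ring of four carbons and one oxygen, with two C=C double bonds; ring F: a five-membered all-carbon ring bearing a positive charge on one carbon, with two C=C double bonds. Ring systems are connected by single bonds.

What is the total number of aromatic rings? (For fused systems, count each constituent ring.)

4

Ring A has only sp² ring atoms; a planar conformation would have a fully conjugated π system of 4 electrons. But 4 = 4(1), which is 4n not 4n+2, so ring A is not aromatic (cyclobutadiene) — cyclobutadiene is antiaromatic and distorts to a rectangle.
Ring B has a continuous p-orbital overlap around the ring; 2 ring double bonds (4 π electrons) plus a heteroatom lone pair (2) give 6 π electrons. Since 6 = 4n+2 (n=1), ring B is aromatic (pyrazole).
Rings C and D form a fused bicyclic system with 10 sp² atoms and 10 π electrons from ring double bonds. 10 = 4(2)+2, so the system is aromatic and both rings count as aromatic (naphthalene).
Ring E has a continuous p-orbital overlap around the ring; 2 ring double bonds (4 π electrons) plus a heteroatom lone pair (2) give 6 π electrons. That satisfies 4n+2 with n=1, so ring E is aromatic (furan).
Ring F has only sp² ring atoms; a planar conformation would have a fully conjugated π system of 4 electrons. But 4 = 4(1), which is 4n not 4n+2, so ring F is not aromatic (cyclopentadienyl cation).
Aromatic: B, C, D, E. Total: 4.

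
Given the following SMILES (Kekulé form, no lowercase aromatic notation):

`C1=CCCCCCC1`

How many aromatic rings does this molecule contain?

The SMILES encodes an eight-membered carbon ring with one C=C double bond.
The 8-membered ring has six sp³ carbons, so it is not fully conjugated — not aromatic (cyclooctene).

0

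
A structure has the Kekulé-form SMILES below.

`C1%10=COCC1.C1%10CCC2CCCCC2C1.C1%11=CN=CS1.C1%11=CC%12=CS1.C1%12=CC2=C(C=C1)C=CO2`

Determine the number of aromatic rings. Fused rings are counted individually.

The SMILES encodes a five-membered ring of four carbons and one oxygen, with one C=C double bond and two sp³ carbons; two fused six-membered saturated carbon rings; a five-membered ring with a sulfur at position 1 and a nitrogen at position 3 (in a C=N bond), with two double bonds; a five-membered ring of four carbons and one sulfur, with two C=C double bonds; a six-membered carbon ring with three alternating C=C double bonds, fused to a five-membered ring containing one oxygen and two C=C double bonds.
The 5-membered ring with one oxygen has two sp³ carbons, so it is not fully conjugated — not aromatic (2,3-dihydrofuran).
The 6-membered ring has only sp³ atoms, so it is not fully conjugated — not aromatic (cyclohexane ring).
The second 6-membered ring has only sp³ atoms, so it is not fully conjugated — not aromatic (cyclohexane ring).
The 5-membered ring with one sulfur and one =N– has a continuous p-orbital overlap around the ring; 2 ring double bonds (4 π electrons) plus a heteroatom lone pair (2) give 6 π electrons. That satisfies 4n+2 with n=1, so it is aromatic (thiazole).
The 5-membered ring with one sulfur is planar and fully conjugated; 2 ring double bonds (4 π electrons) plus a heteroatom lone pair (2) give 6 π electrons. Since 6 = 4n+2 (n=1), it is aromatic (thiophene).
The fused 6/5-membered bicyclic (with one oxygen) is a single π system with 9 sp² atoms and 10 π electrons from ring double bonds plus a heteroatom lone pair. 10 = 4(2)+2, so the system is aromatic and both rings count as aromatic (benzofuran).
4 of the 7 rings are aromatic. Total: 4.

4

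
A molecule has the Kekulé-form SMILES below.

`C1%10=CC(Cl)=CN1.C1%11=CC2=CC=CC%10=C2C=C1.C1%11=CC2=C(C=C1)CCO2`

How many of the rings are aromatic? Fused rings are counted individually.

4

The SMILES encodes a five-membered ring of four carbons and one nitrogen bearing a hydrogen, with two C=C double bonds; two fused six-membered carbon rings, each with three alternating C=C double bonds; a six-membered carbon ring with three alternating C=C double bonds, fused to a five-membered ring containing one oxygen and two sp³ carbons.
The 5-membered ring with one N–H has a continuous p-orbital overlap around the ring; 2 ring double bonds (4 π electrons) plus a heteroatom lone pair (2) give 6 π electrons. That satisfies 4n+2 with n=1, so it is aromatic (pyrrole).
The fused 6/6-membered bicyclic is a single π system with 10 sp² atoms and 10 π electrons from ring double bonds. 10 = 4(2)+2, so the system is aromatic and both rings count as aromatic (naphthalene).
The 6-membered ring is planar and fully conjugated; 3 ring double bonds give 6 π electrons. 6 = 4(1)+2, so it is aromatic (benzene ring).
The 5-membered ring with one oxygen has two sp³ carbons, so it is not fully conjugated — not aromatic (oxolane ring).
4 of the 5 rings are aromatic. Total: 4.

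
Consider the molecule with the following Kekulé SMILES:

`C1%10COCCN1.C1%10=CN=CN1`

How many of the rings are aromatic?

1

The SMILES encodes a six-membered saturated ring with an oxygen and an N–H nitrogen at positions 1 and 4; a five-membered ring with nitrogens at positions 1 and 3 (one bearing H, one in a C=N bond) and two double bonds.
The 6-membered ring with one oxygen and one N–H (1,4) has only sp³ atoms, so it is not fully conjugated — not aromatic (morpholine).
The 5-membered ring with two nitrogens (one N–H, one =N–) is planar and fully conjugated; 2 ring double bonds (4 π electrons) plus a heteroatom lone pair (2) give 6 π electrons. That satisfies 4n+2 with n=1, so it is aromatic (imidazole).
1 of the 2 rings is aromatic. Total: 1.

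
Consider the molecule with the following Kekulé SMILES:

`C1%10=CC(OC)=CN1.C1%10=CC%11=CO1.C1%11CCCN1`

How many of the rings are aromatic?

2

The SMILES encodes a five-membered ring of four carbons and one nitrogen bearing a hydrogen, with two C=C double bonds; a five-membered ring of four carbons and one oxygen, with two C=C double bonds; a five-membered saturated ring of four carbons and one N–H nitrogen.
The 5-membered ring with one N–H is planar and fully conjugated; 2 ring double bonds (4 π electrons) plus a heteroatom lone pair (2) give 6 π electrons. That satisfies 4n+2 with n=1, so it is aromatic (pyrrole).
The 5-membered ring with one oxygen has a continuous p-orbital overlap around the ring; 2 ring double bonds (4 π electrons) plus a heteroatom lone pair (2) give 6 π electrons. Since 6 = 4n+2 (n=1), it is aromatic (furan).
The second 5-membered ring with one N–H has only sp³ atoms, so it is not fully conjugated — not aromatic (pyrrolidine).
2 of the 3 rings are aromatic. Total: 2.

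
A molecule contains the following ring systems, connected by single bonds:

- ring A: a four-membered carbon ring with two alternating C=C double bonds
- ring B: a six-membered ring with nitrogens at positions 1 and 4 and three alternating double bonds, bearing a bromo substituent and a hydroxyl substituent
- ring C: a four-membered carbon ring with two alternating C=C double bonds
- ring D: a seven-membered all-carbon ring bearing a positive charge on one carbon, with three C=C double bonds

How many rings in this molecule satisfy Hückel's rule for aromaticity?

Ring A has only sp² ring atoms; a planar conformation would have a fully conjugated π system of 4 electrons. But 4 = 4(1), which is 4n not 4n+2, so ring A is not aromatic (cyclobutadiene) — cyclobutadiene is antiaromatic and distorts to a rectangle.
Ring B is fully conjugated (every ring atom contributes a p orbital); 3 ring double bonds give 6 π electrons. Since 6 = 4n+2 (n=1), ring B is aromatic (pyrazine).
Ring C has only sp² ring atoms; a planar conformation would have a fully conjugated π system of 4 electrons. But 4 = 4(1), which is 4n not 4n+2, so ring C is not aromatic (cyclobutadiene) — cyclobutadiene is antiaromatic and distorts to a rectangle.
Ring D is planar and fully conjugated; 3 ring double bonds (6 π electrons) plus the carbocation's empty p orbital (0, but keeps the ring conjugated) give 6 π electrons. Since 6 = 4n+2 (n=1), ring D is aromatic (tropylium cation).
Aromatic: B, D. Total: 2.

2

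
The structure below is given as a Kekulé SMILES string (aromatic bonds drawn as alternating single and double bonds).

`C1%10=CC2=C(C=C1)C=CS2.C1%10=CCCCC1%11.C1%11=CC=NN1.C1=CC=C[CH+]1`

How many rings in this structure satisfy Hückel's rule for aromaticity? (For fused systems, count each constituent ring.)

3

The SMILES encodes a six-membered carbon ring with three alternating C=C double bonds, fused to a five-membered ring containing one sulfur and two C=C double bonds; a six-membered carbon ring with one C=C double bond; a five-membered ring with two adjacent nitrogens (one bearing H, one in a double bond) and two double bonds; a five-membered all-carbon ring bearing a positive charge on one carbon, with two C=C double bonds.
The fused 6/5-membered bicyclic (with one sulfur) is a single π system with 9 sp² atoms and 10 π electrons from ring double bonds plus a heteroatom lone pair. 10 = 4(2)+2, so the system is aromatic and both rings count as aromatic (benzothiophene).
The 6-membered ring has four sp³ carbons, so it is not fully conjugated — not aromatic (cyclohexene).
The 5-membered ring with two adjacent nitrogens (one N–H, one =N–) is planar and fully conjugated; 2 ring double bonds (4 π electrons) plus a heteroatom lone pair (2) give 6 π electrons. Since 6 = 4n+2 (n=1), it is aromatic (pyrazole).
The 5-membered ring has only sp² ring atoms; a planar conformation would have a fully conjugated π system of 4 electrons. But 4 = 4(1), which is 4n not 4n+2, so it is not aromatic (cyclopentadienyl cation).
3 of the 5 rings are aromatic. Total: 3.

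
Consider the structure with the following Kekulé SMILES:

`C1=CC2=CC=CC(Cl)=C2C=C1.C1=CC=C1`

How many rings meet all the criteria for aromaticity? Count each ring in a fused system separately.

2

The SMILES encodes two fused six-membered carbon rings, each with three alternating C=C double bonds; a four-membered carbon ring with two alternating C=C double bonds.
The fused 6/6-membered bicyclic is a single π system with 10 sp² atoms and 10 π electrons from ring double bonds. 10 = 4(2)+2, so the system is aromatic and both rings count as aromatic (naphthalene).
The 4-membered ring has only sp² ring atoms; a planar conformation would have a fully conjugated π system of 4 electrons. But 4 = 4(1), which is 4n not 4n+2, so it is not aromatic (cyclobutadiene) — cyclobutadiene is antiaromatic and distorts to a rectangle.
2 of the 3 rings are aromatic. Total: 2.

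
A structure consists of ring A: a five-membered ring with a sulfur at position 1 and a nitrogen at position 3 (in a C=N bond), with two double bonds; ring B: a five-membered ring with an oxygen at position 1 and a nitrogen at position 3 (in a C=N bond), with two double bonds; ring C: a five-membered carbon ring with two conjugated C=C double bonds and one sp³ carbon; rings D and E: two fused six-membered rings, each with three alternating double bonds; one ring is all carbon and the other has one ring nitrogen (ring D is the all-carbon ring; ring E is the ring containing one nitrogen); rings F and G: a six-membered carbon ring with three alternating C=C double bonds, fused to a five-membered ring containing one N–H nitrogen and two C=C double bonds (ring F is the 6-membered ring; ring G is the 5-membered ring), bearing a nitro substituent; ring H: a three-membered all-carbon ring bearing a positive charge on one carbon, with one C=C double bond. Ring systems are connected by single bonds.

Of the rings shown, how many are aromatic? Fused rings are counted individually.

Ring A is fully conjugated (every ring atom contributes a p orbital); 2 ring double bonds (4 π electrons) plus a heteroatom lone pair (2) give 6 π electrons. That satisfies 4n+2 with n=1, so ring A is aromatic (thiazole).
Ring B is planar and fully conjugated; 2 ring double bonds (4 π electrons) plus a heteroatom lone pair (2) give 6 π electrons. 6 = 4(1)+2, so ring B is aromatic (oxazole).
Ring C has one sp³ carbon, so it is not fully conjugated — not aromatic (cyclopentadiene).
Rings D and E form a fused bicyclic system (with one nitrogen) with 10 sp² atoms and 10 π electrons from ring double bonds. 10 = 4(2)+2, so the system is aromatic and both rings count as aromatic (quinoline).
Rings F and G form a fused bicyclic system (with one N–H) with 9 sp² atoms and 10 π electrons from ring double bonds plus a heteroatom lone pair. 10 = 4(2)+2, so the system is aromatic and both rings count as aromatic (indole).
Ring H is fully conjugated (every ring atom contributes a p orbital); 1 ring double bond (2 π electrons) plus the carbocation's empty p orbital (0, but keeps the ring conjugated) give 2 π electrons. Since 2 = 4n+2 (n=0), ring H is aromatic (cyclopropenyl cation).
Aromatic: A, B, D, E, F, G, H. Total: 7.

7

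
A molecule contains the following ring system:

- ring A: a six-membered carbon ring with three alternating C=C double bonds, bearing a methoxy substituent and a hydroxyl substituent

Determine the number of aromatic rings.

Ring A is fully conjugated (every ring atom contributes a p orbital); 3 ring double bonds give 6 π electrons. 6 = 4(1)+2, so ring A is aromatic (benzene).

1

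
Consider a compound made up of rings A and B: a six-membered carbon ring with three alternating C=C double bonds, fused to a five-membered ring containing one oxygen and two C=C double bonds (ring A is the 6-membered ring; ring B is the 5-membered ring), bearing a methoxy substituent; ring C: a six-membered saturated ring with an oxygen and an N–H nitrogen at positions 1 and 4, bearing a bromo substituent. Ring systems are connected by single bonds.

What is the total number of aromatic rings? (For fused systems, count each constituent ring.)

2

Rings A and B form a fused bicyclic system (with one oxygen) with 9 sp² atoms and 10 π electrons from ring double bonds plus a heteroatom lone pair. 10 = 4(2)+2, so the system is aromatic and both rings count as aromatic (benzofuran).
Ring C has only sp³ atoms, so it is not fully conjugated — not aromatic (morpholine).
Aromatic: A, B. Total: 2.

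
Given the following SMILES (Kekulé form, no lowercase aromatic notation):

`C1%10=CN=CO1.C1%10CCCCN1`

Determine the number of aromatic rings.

The SMILES encodes a five-membered ring with an oxygen at position 1 and a nitrogen at position 3 (in a C=N bond), with two double bonds; a six-membered saturated ring of five carbons and one N–H nitrogen.
The 5-membered ring with one oxygen and one =N– has a continuous p-orbital overlap around the ring; 2 ring double bonds (4 π electrons) plus a heteroatom lone pair (2) give 6 π electrons. Since 6 = 4n+2 (n=1), it is aromatic (oxazole).
The 6-membered ring with one N–H has only sp³ atoms, so it is not fully conjugated — not aromatic (piperidine).
1 of the 2 rings is aromatic. Total: 1.

1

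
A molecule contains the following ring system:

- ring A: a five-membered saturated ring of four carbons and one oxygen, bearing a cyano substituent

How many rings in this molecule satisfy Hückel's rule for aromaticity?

Ring A has only sp³ atoms, so it is not fully conjugated — not aromatic (tetrahydrofuran).

0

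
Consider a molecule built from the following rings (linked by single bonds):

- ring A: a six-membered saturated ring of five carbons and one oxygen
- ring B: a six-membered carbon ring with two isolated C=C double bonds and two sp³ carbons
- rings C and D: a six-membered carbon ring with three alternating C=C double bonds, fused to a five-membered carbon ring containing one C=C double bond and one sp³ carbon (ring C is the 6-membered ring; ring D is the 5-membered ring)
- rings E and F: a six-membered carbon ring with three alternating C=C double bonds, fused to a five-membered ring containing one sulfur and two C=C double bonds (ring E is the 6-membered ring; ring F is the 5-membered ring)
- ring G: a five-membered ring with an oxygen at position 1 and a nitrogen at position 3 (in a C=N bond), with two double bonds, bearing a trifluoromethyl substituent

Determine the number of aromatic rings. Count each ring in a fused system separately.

Ring A has only sp³ atoms, so it is not fully conjugated — not aromatic (tetrahydropyran).
Ring B has two sp³ carbons, so it is not fully conjugated — not aromatic (1,4-cyclohexadiene).
Ring C is planar and fully conjugated; 3 ring double bonds give 6 π electrons. That satisfies 4n+2 with n=1, so ring C is aromatic (benzene ring).
Ring D has one sp³ carbon, so it is not fully conjugated — not aromatic (cyclopentene ring).
Rings E and F form a fused bicyclic system (with one sulfur) with 9 sp² atoms and 10 π electrons from ring double bonds plus a heteroatom lone pair. 10 = 4(2)+2, so the system is aromatic and both rings count as aromatic (benzothiophene).
Ring G has a continuous p-orbital overlap around the ring; 2 ring double bonds (4 π electrons) plus a heteroatom lone pair (2) give 6 π electrons. That satisfies 4n+2 with n=1, so ring G is aromatic (oxazole).
Aromatic: C, E, F, G. Total: 4.

4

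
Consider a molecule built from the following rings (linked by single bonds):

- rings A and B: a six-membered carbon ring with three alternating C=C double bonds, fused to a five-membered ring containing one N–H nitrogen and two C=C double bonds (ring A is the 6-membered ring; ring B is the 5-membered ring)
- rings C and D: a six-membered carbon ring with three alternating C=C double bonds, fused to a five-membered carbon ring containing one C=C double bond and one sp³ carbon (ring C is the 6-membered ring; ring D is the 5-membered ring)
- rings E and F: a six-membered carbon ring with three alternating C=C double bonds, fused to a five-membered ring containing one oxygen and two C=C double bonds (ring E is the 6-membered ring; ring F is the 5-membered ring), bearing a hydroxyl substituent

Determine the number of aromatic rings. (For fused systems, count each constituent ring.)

5

Rings A and B form a fused bicyclic system (with one N–H) with 9 sp² atoms and 10 π electrons from ring double bonds plus a heteroatom lone pair. 10 = 4(2)+2, so the system is aromatic and both rings count as aromatic (indole).
Ring C is fully conjugated (every ring atom contributes a p orbital); 3 ring double bonds give 6 π electrons. Since 6 = 4n+2 (n=1), ring C is aromatic (benzene ring).
Ring D has one sp³ carbon, so it is not fully conjugated — not aromatic (cyclopentene ring).
Rings E and F form a fused bicyclic system (with one oxygen) with 9 sp² atoms and 10 π electrons from ring double bonds plus a heteroatom lone pair. 10 = 4(2)+2, so the system is aromatic and both rings count as aromatic (benzofuran).
Aromatic: A, B, C, E, F. Total: 5.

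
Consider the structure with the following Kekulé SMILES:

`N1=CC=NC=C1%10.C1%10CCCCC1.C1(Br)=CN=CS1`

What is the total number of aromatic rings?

The SMILES encodes a six-membered ring with nitrogens at positions 1 and 4 and three alternating double bonds; a six-membered saturated carbon ring; a five-membered ring with a sulfur at position 1 and a nitrogen at position 3 (in a C=N bond), with two double bonds.
The 6-membered ring with two nitrogens (1,4) is fully conjugated (every ring atom contributes a p orbital); 3 ring double bonds give 6 π electrons. Since 6 = 4n+2 (n=1), it is aromatic (pyrazine).
The 6-membered ring has only sp³ atoms, so it is not fully conjugated — not aromatic (cyclohexane).
The 5-membered ring with one sulfur and one =N– is planar and fully conjugated; 2 ring double bonds (4 π electrons) plus a heteroatom lone pair (2) give 6 π electrons. 6 = 4(1)+2, so it is aromatic (thiazole).
2 of the 3 rings are aromatic. Total: 2.

2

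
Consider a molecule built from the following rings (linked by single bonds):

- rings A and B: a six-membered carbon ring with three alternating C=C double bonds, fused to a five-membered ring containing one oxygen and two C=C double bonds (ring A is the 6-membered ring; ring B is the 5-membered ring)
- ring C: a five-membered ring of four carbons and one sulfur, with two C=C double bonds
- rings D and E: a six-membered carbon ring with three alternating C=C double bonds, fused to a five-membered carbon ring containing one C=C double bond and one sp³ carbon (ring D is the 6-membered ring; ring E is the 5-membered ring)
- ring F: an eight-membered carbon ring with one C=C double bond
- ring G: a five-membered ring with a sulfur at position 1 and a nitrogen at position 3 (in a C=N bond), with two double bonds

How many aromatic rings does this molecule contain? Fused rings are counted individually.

Rings A and B form a fused bicyclic system (with one oxygen) with 9 sp² atoms and 10 π electrons from ring double bonds plus a heteroatom lone pair. 10 = 4(2)+2, so the system is aromatic and both rings count as aromatic (benzofuran).
Ring C has a continuous p-orbital overlap around the ring; 2 ring double bonds (4 π electrons) plus a heteroatom lone pair (2) give 6 π electrons. That satisfies 4n+2 with n=1, so ring C is aromatic (thiophene).
Ring D is fully conjugated (every ring atom contributes a p orbital); 3 ring double bonds give 6 π electrons. Since 6 = 4n+2 (n=1), ring D is aromatic (benzene ring).
Ring E has one sp³ carbon, so it is not fully conjugated — not aromatic (cyclopentene ring).
Ring F has six sp³ carbons, so it is not fully conjugated — not aromatic (cyclooctene).
Ring G has a continuous p-orbital overlap around the ring; 2 ring double bonds (4 π electrons) plus a heteroatom lone pair (2) give 6 π electrons. Since 6 = 4n+2 (n=1), ring G is aromatic (thiazole).
Aromatic: A, B, C, D, G. Total: 5.

5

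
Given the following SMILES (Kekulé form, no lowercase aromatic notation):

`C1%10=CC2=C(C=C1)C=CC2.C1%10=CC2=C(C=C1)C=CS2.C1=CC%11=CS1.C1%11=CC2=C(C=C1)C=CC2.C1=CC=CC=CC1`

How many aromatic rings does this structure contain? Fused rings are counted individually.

The SMILES encodes a six-membered carbon ring with three alternating C=C double bonds, fused to a five-membered carbon ring containing one C=C double bond and one sp³ carbon; a six-membered carbon ring with three alternating C=C double bonds, fused to a five-membered ring containing one sulfur and two C=C double bonds; a five-membered ring of four carbons and one sulfur, with two C=C double bonds; a six-membered carbon ring with three alternating C=C double bonds, fused to a five-membered carbon ring containing one C=C double bond and one sp³ carbon; a seven-membered carbon ring with three C=C double bonds and one sp³ carbon.
The 6-membered ring is planar and fully conjugated; 3 ring double bonds give 6 π electrons. 6 = 4(1)+2, so it is aromatic (benzene ring).
The 5-membered ring has one sp³ carbon, so it is not fully conjugated — not aromatic (cyclopentene ring).
The fused 6/5-membered bicyclic (with one sulfur) is a single π system with 9 sp² atoms and 10 π electrons from ring double bonds plus a heteroatom lone pair. 10 = 4(2)+2, so the system is aromatic and both rings count as aromatic (benzothiophene).
The 5-membered ring with one sulfur is planar and fully conjugated; 2 ring double bonds (4 π electrons) plus a heteroatom lone pair (2) give 6 π electrons. 6 = 4(1)+2, so it is aromatic (thiophene).
The second 6-membered ring is planar and fully conjugated; 3 ring double bonds give 6 π electrons. Since 6 = 4n+2 (n=1), it is aromatic (benzene ring).
The second 5-membered ring has one sp³ carbon, so it is not fully conjugated — not aromatic (cyclopentene ring).
The 7-membered ring has one sp³ carbon, so it is not fully conjugated — not aromatic (cycloheptatriene).
5 of the 8 rings are aromatic. Total: 5.

5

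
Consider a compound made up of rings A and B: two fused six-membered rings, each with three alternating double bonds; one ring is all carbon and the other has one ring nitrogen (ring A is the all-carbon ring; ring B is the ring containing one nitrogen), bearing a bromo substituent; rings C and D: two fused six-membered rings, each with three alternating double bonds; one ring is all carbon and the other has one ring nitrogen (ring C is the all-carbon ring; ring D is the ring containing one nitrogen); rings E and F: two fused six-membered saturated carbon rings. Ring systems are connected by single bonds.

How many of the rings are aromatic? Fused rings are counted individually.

4

Rings A and B form a fused bicyclic system (with one nitrogen) with 10 sp² atoms and 10 π electrons from ring double bonds. 10 = 4(2)+2, so the system is aromatic and both rings count as aromatic (quinoline).
Rings C and D form a fused bicyclic system (with one nitrogen) with 10 sp² atoms and 10 π electrons from ring double bonds. 10 = 4(2)+2, so the system is aromatic and both rings count as aromatic (quinoline).
Ring E has only sp³ atoms, so it is not fully conjugated — not aromatic (cyclohexane ring).
Ring F has only sp³ atoms, so it is not fully conjugated — not aromatic (cyclohexane ring).
Aromatic: A, B, C, D. Total: 4.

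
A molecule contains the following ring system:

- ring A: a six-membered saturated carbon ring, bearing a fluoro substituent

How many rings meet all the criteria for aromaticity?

0

Ring A has only sp³ atoms, so it is not fully conjugated — not aromatic (cyclohexane).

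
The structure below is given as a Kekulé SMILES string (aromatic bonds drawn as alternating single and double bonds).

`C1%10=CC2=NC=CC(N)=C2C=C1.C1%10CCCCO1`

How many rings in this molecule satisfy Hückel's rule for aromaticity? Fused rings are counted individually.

The SMILES encodes two fused six-membered rings, each with three alternating double bonds; one ring is all carbon and the other has one ring nitrogen; a six-membered saturated ring of five carbons and one oxygen.
The fused 6/6-membered bicyclic (with one nitrogen) is a single π system with 10 sp² atoms and 10 π electrons from ring double bonds. 10 = 4(2)+2, so the system is aromatic and both rings count as aromatic (quinoline).
The 6-membered ring with one oxygen has only sp³ atoms, so it is not fully conjugated — not aromatic (tetrahydropyran).
2 of the 3 rings are aromatic. Total: 2.

2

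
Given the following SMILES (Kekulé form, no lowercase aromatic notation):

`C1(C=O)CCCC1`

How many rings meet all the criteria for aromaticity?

0

The SMILES encodes a five-membered saturated carbon ring.
The 5-membered ring has only sp³ atoms, so it is not fully conjugated — not aromatic (cyclopentane).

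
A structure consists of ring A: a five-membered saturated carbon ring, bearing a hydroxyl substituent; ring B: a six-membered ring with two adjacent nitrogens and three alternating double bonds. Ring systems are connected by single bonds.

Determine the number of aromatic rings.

1

Ring A has only sp³ atoms, so it is not fully conjugated — not aromatic (cyclopentane).
Ring B is planar and fully conjugated; 3 ring double bonds give 6 π electrons. Since 6 = 4n+2 (n=1), ring B is aromatic (pyridazine).
Aromatic: B. Total: 1.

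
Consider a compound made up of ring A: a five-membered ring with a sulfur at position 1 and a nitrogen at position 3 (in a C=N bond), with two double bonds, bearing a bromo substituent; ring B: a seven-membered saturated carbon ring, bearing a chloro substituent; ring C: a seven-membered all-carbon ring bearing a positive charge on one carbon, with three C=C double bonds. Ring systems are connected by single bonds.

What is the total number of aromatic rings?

Ring A is planar and fully conjugated; 2 ring double bonds (4 π electrons) plus a heteroatom lone pair (2) give 6 π electrons. 6 = 4(1)+2, so ring A is aromatic (thiazole).
Ring B has only sp³ atoms, so it is not fully conjugated — not aromatic (cycloheptane).
Ring C is fully conjugated (every ring atom contributes a p orbital); 3 ring double bonds (6 π electrons) plus the carbocation's empty p orbital (0, but keeps the ring conjugated) give 6 π electrons. That satisfies 4n+2 with n=1, so ring C is aromatic (tropylium cation).
Aromatic: A, C. Total: 2.

2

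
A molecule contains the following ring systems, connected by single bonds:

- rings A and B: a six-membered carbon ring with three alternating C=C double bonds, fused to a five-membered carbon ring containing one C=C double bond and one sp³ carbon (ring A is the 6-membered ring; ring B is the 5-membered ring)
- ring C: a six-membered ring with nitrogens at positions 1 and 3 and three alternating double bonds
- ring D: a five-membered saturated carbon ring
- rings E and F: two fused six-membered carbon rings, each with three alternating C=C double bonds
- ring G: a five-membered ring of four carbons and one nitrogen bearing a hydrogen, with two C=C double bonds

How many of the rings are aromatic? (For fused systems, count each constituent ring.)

Ring A is fully conjugated (every ring atom contributes a p orbital); 3 ring double bonds give 6 π electrons. That satisfies 4n+2 with n=1, so ring A is aromatic (benzene ring).
Ring B has one sp³ carbon, so it is not fully conjugated — not aromatic (cyclopentene ring).
Ring C has a continuous p-orbital overlap around the ring; 3 ring double bonds give 6 π electrons. Since 6 = 4n+2 (n=1), ring C is aromatic (pyrimidine).
Ring D has only sp³ atoms, so it is not fully conjugated — not aromatic (cyclopentane).
Rings E and F form a fused bicyclic system with 10 sp² atoms and 10 π electrons from ring double bonds. 10 = 4(2)+2, so the system is aromatic and both rings count as aromatic (naphthalene).
Ring G is fully conjugated (every ring atom contributes a p orbital); 2 ring double bonds (4 π electrons) plus a heteroatom lone pair (2) give 6 π electrons. Since 6 = 4n+2 (n=1), ring G is aromatic (pyrrole).
Aromatic: A, C, E, F, G. Total: 5.

5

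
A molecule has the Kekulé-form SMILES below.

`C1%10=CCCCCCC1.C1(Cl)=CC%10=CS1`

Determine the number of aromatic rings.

1

The SMILES encodes an eight-membered carbon ring with one C=C double bond; a five-membered ring of four carbons and one sulfur, with two C=C double bonds.
The 8-membered ring has six sp³ carbons, so it is not fully conjugated — not aromatic (cyclooctene).
The 5-membered ring with one sulfur has a continuous p-orbital overlap around the ring; 2 ring double bonds (4 π electrons) plus a heteroatom lone pair (2) give 6 π electrons. That satisfies 4n+2 with n=1, so it is aromatic (thiophene).
1 of the 2 rings is aromatic. Total: 1.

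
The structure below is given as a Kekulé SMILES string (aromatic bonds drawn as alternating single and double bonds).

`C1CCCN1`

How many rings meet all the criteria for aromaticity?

The SMILES encodes a five-membered saturated ring of four carbons and one N–H nitrogen.
The 5-membered ring with one N–H has only sp³ atoms, so it is not fully conjugated — not aromatic (pyrrolidine).

0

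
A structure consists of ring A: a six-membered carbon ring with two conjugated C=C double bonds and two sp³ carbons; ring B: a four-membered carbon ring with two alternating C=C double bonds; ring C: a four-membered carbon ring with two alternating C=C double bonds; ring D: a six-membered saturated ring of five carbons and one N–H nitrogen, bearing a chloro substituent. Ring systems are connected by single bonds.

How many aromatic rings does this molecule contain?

Ring A has two sp³ carbons, so it is not fully conjugated — not aromatic (1,3-cyclohexadiene).
Ring B has only sp² ring atoms; a planar conformation would have a fully conjugated π system of 4 electrons. But 4 = 4(1), which is 4n not 4n+2, so ring B is not aromatic (cyclobutadiene) — cyclobutadiene is antiaromatic and distorts to a rectangle.
Ring C has only sp² ring atoms; a planar conformation would have a fully conjugated π system of 4 electrons. But 4 = 4(1), which is 4n not 4n+2, so ring C is not aromatic (cyclobutadiene) — cyclobutadiene is antiaromatic and distorts to a rectangle.
Ring D has only sp³ atoms, so it is not fully conjugated — not aromatic (piperidine).
No ring is aromatic. Total: 0.

0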